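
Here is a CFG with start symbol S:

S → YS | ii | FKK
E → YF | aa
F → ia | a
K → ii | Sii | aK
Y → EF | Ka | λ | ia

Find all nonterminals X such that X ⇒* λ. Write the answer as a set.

{Y}

Directly nullable (have an ε-rule): {Y}.
Not nullable: E, F, K, S — each has a terminal in every rule's right-hand side or depends on a non-nullable symbol.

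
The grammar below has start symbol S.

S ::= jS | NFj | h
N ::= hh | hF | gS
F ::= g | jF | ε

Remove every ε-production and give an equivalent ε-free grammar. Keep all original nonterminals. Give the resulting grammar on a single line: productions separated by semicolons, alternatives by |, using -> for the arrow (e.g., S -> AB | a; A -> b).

S -> h | Nj | jS | NFj; F -> g | j | jF; N -> h | gS | hF | hh

Nullable set: {F}.
S -> NFj: F nullable, giving NFj | Nj.
Drop F -> ε.
F -> jF: F nullable, giving j | jF.
N -> hF: F nullable, giving h | hF.
Unchanged (no nullable symbols): S -> h; S -> jS; F -> g; N -> gS; N -> hh.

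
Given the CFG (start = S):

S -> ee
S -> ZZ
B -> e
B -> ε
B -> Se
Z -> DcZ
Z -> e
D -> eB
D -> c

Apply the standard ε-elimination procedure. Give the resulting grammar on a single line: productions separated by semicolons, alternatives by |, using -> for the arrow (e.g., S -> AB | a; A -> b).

S -> ZZ | ee; B -> e | Se; D -> c | e | eB; Z -> e | DcZ

Nullable set: {B}.
Drop B -> ε.
D -> eB: B nullable, giving e | eB.
Unchanged (no nullable symbols): S -> ZZ; S -> ee; B -> Se; B -> e; D -> c; Z -> DcZ; Z -> e.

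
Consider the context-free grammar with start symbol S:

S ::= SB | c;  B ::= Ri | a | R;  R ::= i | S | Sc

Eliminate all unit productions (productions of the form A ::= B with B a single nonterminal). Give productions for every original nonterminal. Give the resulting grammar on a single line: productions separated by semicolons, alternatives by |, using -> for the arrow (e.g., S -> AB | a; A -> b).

S -> c | SB; B -> a | c | i | Ri | SB | Sc; R -> c | i | SB | Sc

Unit productions: B->R, R->S.
Unit pairs (A ⇒* B via units): (B,R), (B,S), (R,S).
S: inherits non-unit rules of {S} → SB | c.
B: inherits non-unit rules of {B, R, S} → Ri | SB | Sc | a | c | i.
R: inherits non-unit rules of {R, S} → SB | Sc | c | i.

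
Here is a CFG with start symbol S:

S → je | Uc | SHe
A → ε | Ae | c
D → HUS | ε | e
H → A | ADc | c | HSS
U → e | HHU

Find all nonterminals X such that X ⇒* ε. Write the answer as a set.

{A, D, H}

Directly nullable (have an ε-rule): {A, D}.
H is nullable via H -> A (every symbol on the right is already known nullable).
Not nullable: S, U — each has a terminal in every rule's right-hand side or depends on a non-nullable symbol.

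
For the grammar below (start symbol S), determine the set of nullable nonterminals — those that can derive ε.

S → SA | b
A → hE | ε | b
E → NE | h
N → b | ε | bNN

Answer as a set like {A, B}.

Directly nullable (have an ε-rule): {A, N}.
Not nullable: E, S — each has a terminal in every rule's right-hand side or depends on a non-nullable symbol.

{A, N}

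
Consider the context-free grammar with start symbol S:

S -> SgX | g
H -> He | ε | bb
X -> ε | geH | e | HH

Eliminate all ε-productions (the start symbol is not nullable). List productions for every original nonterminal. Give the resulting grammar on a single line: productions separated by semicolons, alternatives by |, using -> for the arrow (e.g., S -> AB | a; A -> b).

S -> g | Sg | SgX; H -> e | He | bb; X -> H | e | HH | ge | geH

Nullable set: {H, X}.
S -> SgX: X nullable, giving Sg | SgX.
Drop H -> ε.
H -> He: H nullable, giving He | e.
Drop X -> ε.
X -> HH: H, H nullable, giving H | HH.
X -> geH: H nullable, giving ge | geH.
Unchanged (no nullable symbols): S -> g; H -> bb; X -> e.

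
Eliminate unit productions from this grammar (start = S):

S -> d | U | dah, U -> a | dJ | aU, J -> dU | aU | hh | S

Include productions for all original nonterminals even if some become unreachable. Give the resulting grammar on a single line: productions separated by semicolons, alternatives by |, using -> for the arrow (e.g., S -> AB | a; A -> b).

S -> a | d | aU | dJ | dah; J -> a | d | aU | dJ | dU | hh | dah; U -> a | aU | dJ

Unit productions: J->S, S->U.
Unit pairs (A ⇒* B via units): (J,S), (J,U), (S,U).
S: inherits non-unit rules of {S, U} → a | aU | d | dJ | dah.
J: inherits non-unit rules of {J, S, U} → a | aU | d | dJ | dU | dah | hh.
U: inherits non-unit rules of {U} → a | aU | dJ.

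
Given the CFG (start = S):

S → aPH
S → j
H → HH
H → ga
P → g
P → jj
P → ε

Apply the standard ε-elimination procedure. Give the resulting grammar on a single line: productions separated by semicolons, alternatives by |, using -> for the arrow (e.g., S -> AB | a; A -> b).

Nullable set: {P}.
S -> aPH: P nullable, giving aH | aPH.
Drop P -> ε.
Unchanged (no nullable symbols): S -> j; H -> HH; H -> ga; P -> g; P -> jj.

S -> j | aH | aPH; H -> HH | ga; P -> g | jj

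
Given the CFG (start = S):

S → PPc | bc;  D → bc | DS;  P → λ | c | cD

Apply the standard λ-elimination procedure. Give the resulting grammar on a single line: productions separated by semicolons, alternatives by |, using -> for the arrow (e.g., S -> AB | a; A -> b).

Nullable set: {P}.
S -> PPc: P, P nullable, giving PPc | Pc | c.
Drop P -> λ.
Unchanged (no nullable symbols): S -> bc; D -> DS; D -> bc; P -> c; P -> cD.

S -> c | Pc | bc | PPc; D -> DS | bc; P -> c | cD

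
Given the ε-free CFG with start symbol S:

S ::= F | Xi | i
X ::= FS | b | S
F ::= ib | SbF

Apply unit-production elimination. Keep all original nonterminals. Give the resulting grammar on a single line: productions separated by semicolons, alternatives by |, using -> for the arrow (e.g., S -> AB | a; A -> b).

Unit productions: S->F, X->S.
Unit pairs (A ⇒* B via units): (S,F), (X,F), (X,S).
S: inherits non-unit rules of {F, S} → SbF | Xi | i | ib.
F: inherits non-unit rules of {F} → SbF | ib.
X: inherits non-unit rules of {F, S, X} → FS | SbF | Xi | b | i | ib.

S -> i | Xi | ib | SbF; F -> ib | SbF; X -> b | i | FS | Xi | ib | SbF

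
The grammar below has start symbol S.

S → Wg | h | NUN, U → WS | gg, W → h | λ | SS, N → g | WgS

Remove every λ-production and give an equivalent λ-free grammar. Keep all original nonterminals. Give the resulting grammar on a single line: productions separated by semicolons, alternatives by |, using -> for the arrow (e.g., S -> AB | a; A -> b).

Nullable set: {W}.
S -> Wg: W nullable, giving Wg | g.
N -> WgS: W nullable, giving WgS | gS.
U -> WS: W nullable, giving S | WS.
Drop W -> λ.
Unchanged (no nullable symbols): S -> NUN; S -> h; N -> g; U -> gg; W -> SS; W -> h.

S -> g | h | Wg | NUN; N -> g | gS | WgS; U -> S | WS | gg; W -> h | SS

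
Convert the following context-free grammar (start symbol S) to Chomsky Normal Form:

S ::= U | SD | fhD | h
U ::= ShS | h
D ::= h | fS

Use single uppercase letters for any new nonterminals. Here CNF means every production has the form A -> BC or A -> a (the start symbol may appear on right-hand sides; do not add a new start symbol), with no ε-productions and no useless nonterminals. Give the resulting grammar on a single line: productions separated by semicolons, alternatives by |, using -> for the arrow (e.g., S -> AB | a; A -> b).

No ε-productions.
After unit-elimination: S -> h | SD | ShS | fhD; D -> h | fS; U -> h | ShS.
TERM: introduce A -> f, B -> h and substitute in every rule of length ≥2.
BIN: S -> ABD becomes S -> AC, C -> BD; S -> SBS becomes S -> SE, E -> BS; U -> SBS becomes U -> SF, F -> BS.
Drop unreachable/unproductive: U.

S -> h | AC | SD | SE; A -> f; B -> h; C -> BD; D -> h | AS; E -> BS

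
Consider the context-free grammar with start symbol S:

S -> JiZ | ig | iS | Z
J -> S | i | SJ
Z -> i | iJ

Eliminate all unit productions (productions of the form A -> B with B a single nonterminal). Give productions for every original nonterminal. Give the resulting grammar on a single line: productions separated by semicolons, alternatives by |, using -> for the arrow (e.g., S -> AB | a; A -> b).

Unit productions: J->S, S->Z.
Unit pairs (A ⇒* B via units): (J,S), (J,Z), (S,Z).
S: inherits non-unit rules of {S, Z} → JiZ | i | iJ | iS | ig.
J: inherits non-unit rules of {J, S, Z} → JiZ | SJ | i | iJ | iS | ig.
Z: inherits non-unit rules of {Z} → i | iJ.

S -> i | iJ | iS | ig | JiZ; J -> i | SJ | iJ | iS | ig | JiZ; Z -> i | iJ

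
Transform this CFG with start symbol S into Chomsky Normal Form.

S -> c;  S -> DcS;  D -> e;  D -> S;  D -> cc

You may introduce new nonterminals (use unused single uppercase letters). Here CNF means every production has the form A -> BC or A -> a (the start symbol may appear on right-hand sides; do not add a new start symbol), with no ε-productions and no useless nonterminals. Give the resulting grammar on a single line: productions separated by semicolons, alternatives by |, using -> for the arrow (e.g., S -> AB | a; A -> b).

S -> c | DC; A -> c; B -> AS; C -> AS; D -> c | e | AA | DB

No ε-productions.
After unit-elimination: S -> c | DcS; D -> c | e | cc | DcS.
TERM: introduce A -> c and substitute in every rule of length ≥2.
BIN: D -> DAS becomes D -> DB, B -> AS; S -> DAS becomes S -> DC, C -> AS.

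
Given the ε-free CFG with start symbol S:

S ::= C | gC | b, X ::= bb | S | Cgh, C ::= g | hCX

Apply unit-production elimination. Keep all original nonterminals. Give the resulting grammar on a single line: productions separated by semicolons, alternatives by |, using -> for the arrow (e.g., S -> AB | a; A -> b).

S -> b | g | gC | hCX; C -> g | hCX; X -> b | g | bb | gC | Cgh | hCX

Unit productions: S->C, X->S.
Unit pairs (A ⇒* B via units): (S,C), (X,C), (X,S).
S: inherits non-unit rules of {C, S} → b | g | gC | hCX.
C: inherits non-unit rules of {C} → g | hCX.
X: inherits non-unit rules of {C, S, X} → Cgh | b | bb | g | gC | hCX.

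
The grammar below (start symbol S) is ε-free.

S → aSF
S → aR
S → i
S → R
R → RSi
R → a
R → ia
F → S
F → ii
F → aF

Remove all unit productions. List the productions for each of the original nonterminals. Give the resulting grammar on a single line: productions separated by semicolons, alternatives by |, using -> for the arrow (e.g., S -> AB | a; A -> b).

S -> a | i | aR | ia | RSi | aSF; F -> a | i | aF | aR | ia | ii | RSi | aSF; R -> a | ia | RSi

Unit productions: F->S, S->R.
Unit pairs (A ⇒* B via units): (F,R), (F,S), (S,R).
S: inherits non-unit rules of {R, S} → RSi | a | aR | aSF | i | ia.
F: inherits non-unit rules of {F, R, S} → RSi | a | aF | aR | aSF | i | ia | ii.
R: inherits non-unit rules of {R} → RSi | a | ia.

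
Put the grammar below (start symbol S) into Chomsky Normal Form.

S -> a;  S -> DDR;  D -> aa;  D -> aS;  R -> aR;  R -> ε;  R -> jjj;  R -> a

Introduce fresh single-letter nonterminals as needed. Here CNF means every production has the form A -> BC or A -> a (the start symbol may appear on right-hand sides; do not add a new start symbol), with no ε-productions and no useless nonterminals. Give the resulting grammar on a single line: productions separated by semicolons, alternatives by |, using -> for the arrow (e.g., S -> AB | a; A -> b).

S -> a | DD | DE; A -> a; B -> j; C -> BB; D -> AA | AS; E -> DR; R -> a | AR | BC

Nullable: {R}; after ε-elimination: S -> a | DD | DDR; D -> aS | aa; R -> a | aR | jjj.
No unit productions to eliminate.
TERM: introduce A -> a, B -> j and substitute in every rule of length ≥2.
BIN: R -> BBB becomes R -> BC, C -> BB; S -> DDR becomes S -> DE, E -> DR.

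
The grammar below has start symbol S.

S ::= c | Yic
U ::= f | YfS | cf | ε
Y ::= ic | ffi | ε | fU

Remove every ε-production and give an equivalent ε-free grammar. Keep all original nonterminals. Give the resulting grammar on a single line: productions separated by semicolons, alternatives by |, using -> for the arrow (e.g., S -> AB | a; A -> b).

Nullable set: {U, Y}.
S -> Yic: Y nullable, giving Yic | ic.
Drop U -> ε.
U -> YfS: Y nullable, giving YfS | fS.
Drop Y -> ε.
Y -> fU: U nullable, giving f | fU.
Unchanged (no nullable symbols): S -> c; U -> cf; U -> f; Y -> ffi; Y -> ic.

S -> c | ic | Yic; U -> f | cf | fS | YfS; Y -> f | fU | ic | ffi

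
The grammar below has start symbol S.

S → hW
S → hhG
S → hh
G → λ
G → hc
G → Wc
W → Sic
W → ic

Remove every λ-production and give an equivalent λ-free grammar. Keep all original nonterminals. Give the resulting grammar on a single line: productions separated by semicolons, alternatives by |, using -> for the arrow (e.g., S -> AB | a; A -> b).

Nullable set: {G}.
S -> hhG: G nullable, giving hh | hhG.
Drop G -> λ.
Unchanged (no nullable symbols): S -> hW; S -> hh; G -> Wc; G -> hc; W -> Sic; W -> ic.

S -> hW | hh | hhG; G -> Wc | hc; W -> ic | Sic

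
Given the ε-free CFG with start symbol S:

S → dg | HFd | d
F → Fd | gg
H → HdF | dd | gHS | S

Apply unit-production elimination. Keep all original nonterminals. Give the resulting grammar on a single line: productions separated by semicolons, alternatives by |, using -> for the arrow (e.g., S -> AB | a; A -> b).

Unit productions: H->S.
Unit pairs (A ⇒* B via units): (H,S).
S: inherits non-unit rules of {S} → HFd | d | dg.
F: inherits non-unit rules of {F} → Fd | gg.
H: inherits non-unit rules of {H, S} → HFd | HdF | d | dd | dg | gHS.

S -> d | dg | HFd; F -> Fd | gg; H -> d | dd | dg | HFd | HdF | gHS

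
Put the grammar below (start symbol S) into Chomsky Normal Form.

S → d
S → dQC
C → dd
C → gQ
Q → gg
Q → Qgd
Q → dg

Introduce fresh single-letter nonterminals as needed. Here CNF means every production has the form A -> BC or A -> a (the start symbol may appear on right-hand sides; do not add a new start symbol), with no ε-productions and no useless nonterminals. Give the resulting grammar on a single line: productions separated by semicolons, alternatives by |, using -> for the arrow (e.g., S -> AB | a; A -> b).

S -> d | AE; A -> d; B -> g; C -> AA | BQ; D -> BA; E -> QC; Q -> AB | BB | QD

No ε-productions.
No unit productions to eliminate.
TERM: introduce A -> d, B -> g and substitute in every rule of length ≥2.
BIN: Q -> QBA becomes Q -> QD, D -> BA; S -> AQC becomes S -> AE, E -> QC.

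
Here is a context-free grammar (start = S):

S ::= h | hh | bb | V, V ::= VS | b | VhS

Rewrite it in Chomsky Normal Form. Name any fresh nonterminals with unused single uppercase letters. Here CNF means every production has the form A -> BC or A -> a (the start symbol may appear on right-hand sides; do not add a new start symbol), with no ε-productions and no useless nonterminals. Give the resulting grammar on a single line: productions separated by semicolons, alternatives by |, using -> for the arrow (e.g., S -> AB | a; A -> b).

S -> b | h | AA | BB | VC | VS; A -> h; B -> b; C -> AS; D -> AS; V -> b | VD | VS

No ε-productions.
After unit-elimination: S -> b | h | VS | bb | hh | VhS; V -> b | VS | VhS.
TERM: introduce B -> b, A -> h and substitute in every rule of length ≥2.
BIN: S -> VAS becomes S -> VC, C -> AS; V -> VAS becomes V -> VD, D -> AS.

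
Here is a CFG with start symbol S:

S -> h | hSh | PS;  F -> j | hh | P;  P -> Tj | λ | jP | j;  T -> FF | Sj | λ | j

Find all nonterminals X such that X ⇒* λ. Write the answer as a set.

{F, P, T}

Directly nullable (have an ε-rule): {P, T}.
F is nullable via F -> P (every symbol on the right is already known nullable).
Not nullable: S — each has a terminal in every rule's right-hand side or depends on a non-nullable symbol.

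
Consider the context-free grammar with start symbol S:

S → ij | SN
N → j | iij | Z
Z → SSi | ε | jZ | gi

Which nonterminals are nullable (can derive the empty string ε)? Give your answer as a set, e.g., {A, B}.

{N, Z}

Directly nullable (have an ε-rule): {Z}.
N is nullable via N -> Z (every symbol on the right is already known nullable).
Not nullable: S — each has a terminal in every rule's right-hand side or depends on a non-nullable symbol.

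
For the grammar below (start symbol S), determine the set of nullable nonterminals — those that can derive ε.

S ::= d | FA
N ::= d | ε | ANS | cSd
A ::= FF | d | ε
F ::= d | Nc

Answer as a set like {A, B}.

Directly nullable (have an ε-rule): {A, N}.
Not nullable: F, S — each has a terminal in every rule's right-hand side or depends on a non-nullable symbol.

{A, N}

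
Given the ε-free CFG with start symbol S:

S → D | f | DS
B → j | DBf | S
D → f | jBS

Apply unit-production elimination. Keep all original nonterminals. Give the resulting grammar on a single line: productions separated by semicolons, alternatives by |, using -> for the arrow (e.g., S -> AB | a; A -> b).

Unit productions: B->S, S->D.
Unit pairs (A ⇒* B via units): (B,D), (B,S), (S,D).
S: inherits non-unit rules of {D, S} → DS | f | jBS.
B: inherits non-unit rules of {B, D, S} → DBf | DS | f | j | jBS.
D: inherits non-unit rules of {D} → f | jBS.

S -> f | DS | jBS; B -> f | j | DS | DBf | jBS; D -> f | jBS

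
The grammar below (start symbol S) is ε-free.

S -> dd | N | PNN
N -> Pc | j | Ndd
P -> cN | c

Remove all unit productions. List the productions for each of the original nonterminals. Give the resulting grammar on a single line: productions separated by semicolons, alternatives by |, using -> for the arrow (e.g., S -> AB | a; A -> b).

S -> j | Pc | dd | Ndd | PNN; N -> j | Pc | Ndd; P -> c | cN

Unit productions: S->N.
Unit pairs (A ⇒* B via units): (S,N).
S: inherits non-unit rules of {N, S} → Ndd | PNN | Pc | dd | j.
N: inherits non-unit rules of {N} → Ndd | Pc | j.
P: inherits non-unit rules of {P} → c | cN.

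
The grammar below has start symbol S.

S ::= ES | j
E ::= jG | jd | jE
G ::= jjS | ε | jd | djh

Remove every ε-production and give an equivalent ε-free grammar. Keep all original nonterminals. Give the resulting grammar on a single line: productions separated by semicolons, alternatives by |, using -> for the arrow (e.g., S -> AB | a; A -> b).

S -> j | ES; E -> j | jE | jG | jd; G -> jd | djh | jjS

Nullable set: {G}.
E -> jG: G nullable, giving j | jG.
Drop G -> ε.
Unchanged (no nullable symbols): S -> ES; S -> j; E -> jE; E -> jd; G -> djh; G -> jd; G -> jjS.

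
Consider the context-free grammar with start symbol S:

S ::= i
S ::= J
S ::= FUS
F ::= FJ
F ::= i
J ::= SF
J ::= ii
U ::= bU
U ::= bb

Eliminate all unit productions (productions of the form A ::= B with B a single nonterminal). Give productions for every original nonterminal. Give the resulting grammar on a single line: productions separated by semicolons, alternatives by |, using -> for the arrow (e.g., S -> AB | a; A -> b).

Unit productions: S->J.
Unit pairs (A ⇒* B via units): (S,J).
S: inherits non-unit rules of {J, S} → FUS | SF | i | ii.
F: inherits non-unit rules of {F} → FJ | i.
J: inherits non-unit rules of {J} → SF | ii.
U: inherits non-unit rules of {U} → bU | bb.

S -> i | SF | ii | FUS; F -> i | FJ; J -> SF | ii; U -> bU | bb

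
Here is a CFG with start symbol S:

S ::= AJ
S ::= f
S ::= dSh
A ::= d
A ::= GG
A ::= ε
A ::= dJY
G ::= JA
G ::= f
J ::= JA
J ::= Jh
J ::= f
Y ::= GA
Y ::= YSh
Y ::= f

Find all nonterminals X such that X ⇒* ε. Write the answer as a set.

Directly nullable (have an ε-rule): {A}.
Not nullable: G, J, S, Y — each has a terminal in every rule's right-hand side or depends on a non-nullable symbol.

{A}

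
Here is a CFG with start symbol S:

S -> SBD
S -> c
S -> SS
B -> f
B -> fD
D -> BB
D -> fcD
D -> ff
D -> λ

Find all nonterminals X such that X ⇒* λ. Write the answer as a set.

{D}

Directly nullable (have an ε-rule): {D}.
Not nullable: B, S — each has a terminal in every rule's right-hand side or depends on a non-nullable symbol.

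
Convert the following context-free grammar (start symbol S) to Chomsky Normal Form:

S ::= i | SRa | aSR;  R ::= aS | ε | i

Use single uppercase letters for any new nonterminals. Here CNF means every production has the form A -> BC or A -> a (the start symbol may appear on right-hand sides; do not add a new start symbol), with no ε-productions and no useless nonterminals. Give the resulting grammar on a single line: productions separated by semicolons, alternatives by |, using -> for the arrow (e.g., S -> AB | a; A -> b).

S -> i | AB | AS | SA | SC; A -> a; B -> SR; C -> RA; R -> i | AS

Nullable: {R}; after ε-elimination: S -> i | Sa | aS | SRa | aSR; R -> i | aS.
No unit productions to eliminate.
TERM: introduce A -> a and substitute in every rule of length ≥2.
BIN: S -> ASR becomes S -> AB, B -> SR; S -> SRA becomes S -> SC, C -> RA.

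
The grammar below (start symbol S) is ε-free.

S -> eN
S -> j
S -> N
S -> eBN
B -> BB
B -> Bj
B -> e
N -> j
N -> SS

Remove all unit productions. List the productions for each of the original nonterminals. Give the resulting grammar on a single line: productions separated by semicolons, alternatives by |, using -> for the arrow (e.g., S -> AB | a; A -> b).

S -> j | SS | eN | eBN; B -> e | BB | Bj; N -> j | SS

Unit productions: S->N.
Unit pairs (A ⇒* B via units): (S,N).
S: inherits non-unit rules of {N, S} → SS | eBN | eN | j.
B: inherits non-unit rules of {B} → BB | Bj | e.
N: inherits non-unit rules of {N} → SS | j.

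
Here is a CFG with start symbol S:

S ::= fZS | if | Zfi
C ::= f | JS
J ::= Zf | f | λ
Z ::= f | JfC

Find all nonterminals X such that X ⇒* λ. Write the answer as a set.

{J}

Directly nullable (have an ε-rule): {J}.
Not nullable: C, S, Z — each has a terminal in every rule's right-hand side or depends on a non-nullable symbol.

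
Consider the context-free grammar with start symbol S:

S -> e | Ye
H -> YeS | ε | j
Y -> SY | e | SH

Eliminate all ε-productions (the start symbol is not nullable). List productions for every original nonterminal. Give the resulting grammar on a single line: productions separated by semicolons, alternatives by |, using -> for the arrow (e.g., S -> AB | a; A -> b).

Nullable set: {H}.
Drop H -> ε.
Y -> SH: H nullable, giving S | SH.
Unchanged (no nullable symbols): S -> Ye; S -> e; H -> YeS; H -> j; Y -> SY; Y -> e.

S -> e | Ye; H -> j | YeS; Y -> S | e | SH | SY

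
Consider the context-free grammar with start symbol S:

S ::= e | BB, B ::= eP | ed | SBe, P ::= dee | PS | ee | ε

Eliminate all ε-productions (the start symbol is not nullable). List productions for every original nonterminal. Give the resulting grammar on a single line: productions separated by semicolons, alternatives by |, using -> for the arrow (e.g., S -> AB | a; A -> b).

S -> e | BB; B -> e | eP | ed | SBe; P -> S | PS | ee | dee

Nullable set: {P}.
B -> eP: P nullable, giving e | eP.
Drop P -> ε.
P -> PS: P nullable, giving PS | S.
Unchanged (no nullable symbols): S -> BB; S -> e; B -> SBe; B -> ed; P -> dee; P -> ee.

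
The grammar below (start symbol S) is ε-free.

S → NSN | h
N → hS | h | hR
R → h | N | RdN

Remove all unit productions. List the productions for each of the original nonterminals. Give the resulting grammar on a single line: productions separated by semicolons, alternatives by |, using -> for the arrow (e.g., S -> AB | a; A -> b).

Unit productions: R->N.
Unit pairs (A ⇒* B via units): (R,N).
S: inherits non-unit rules of {S} → NSN | h.
N: inherits non-unit rules of {N} → h | hR | hS.
R: inherits non-unit rules of {N, R} → RdN | h | hR | hS.

S -> h | NSN; N -> h | hR | hS; R -> h | hR | hS | RdN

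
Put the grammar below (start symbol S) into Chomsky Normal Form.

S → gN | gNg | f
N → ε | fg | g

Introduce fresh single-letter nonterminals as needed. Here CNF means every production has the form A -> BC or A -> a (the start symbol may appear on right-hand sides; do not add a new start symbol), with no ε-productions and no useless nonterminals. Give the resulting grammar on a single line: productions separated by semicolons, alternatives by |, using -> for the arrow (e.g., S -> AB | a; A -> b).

S -> f | g | BB | BC | BN; A -> f; B -> g; C -> NB; N -> g | AB

Nullable: {N}; after ε-elimination: S -> f | g | gN | gg | gNg; N -> g | fg.
No unit productions to eliminate.
TERM: introduce A -> f, B -> g and substitute in every rule of length ≥2.
BIN: S -> BNB becomes S -> BC, C -> NB.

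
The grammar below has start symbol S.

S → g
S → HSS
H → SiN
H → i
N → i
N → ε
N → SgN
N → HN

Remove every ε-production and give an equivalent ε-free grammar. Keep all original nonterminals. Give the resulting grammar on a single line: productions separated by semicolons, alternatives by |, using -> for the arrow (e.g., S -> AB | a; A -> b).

Nullable set: {N}.
H -> SiN: N nullable, giving Si | SiN.
Drop N -> ε.
N -> HN: N nullable, giving H | HN.
N -> SgN: N nullable, giving Sg | SgN.
Unchanged (no nullable symbols): S -> HSS; S -> g; H -> i; N -> i.

S -> g | HSS; H -> i | Si | SiN; N -> H | i | HN | Sg | SgN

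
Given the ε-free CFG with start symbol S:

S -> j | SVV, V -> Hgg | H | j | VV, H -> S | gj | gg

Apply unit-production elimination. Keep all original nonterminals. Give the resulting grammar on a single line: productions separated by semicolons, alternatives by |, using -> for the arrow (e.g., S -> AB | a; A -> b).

S -> j | SVV; H -> j | gg | gj | SVV; V -> j | VV | gg | gj | Hgg | SVV

Unit productions: H->S, V->H.
Unit pairs (A ⇒* B via units): (H,S), (V,H), (V,S).
S: inherits non-unit rules of {S} → SVV | j.
H: inherits non-unit rules of {H, S} → SVV | gg | gj | j.
V: inherits non-unit rules of {H, S, V} → Hgg | SVV | VV | gg | gj | j.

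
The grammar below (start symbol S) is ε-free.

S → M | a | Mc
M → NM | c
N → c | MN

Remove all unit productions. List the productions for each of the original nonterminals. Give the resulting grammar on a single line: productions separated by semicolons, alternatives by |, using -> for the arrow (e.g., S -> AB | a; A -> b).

S -> a | c | Mc | NM; M -> c | NM; N -> c | MN

Unit productions: S->M.
Unit pairs (A ⇒* B via units): (S,M).
S: inherits non-unit rules of {M, S} → Mc | NM | a | c.
M: inherits non-unit rules of {M} → NM | c.
N: inherits non-unit rules of {N} → MN | c.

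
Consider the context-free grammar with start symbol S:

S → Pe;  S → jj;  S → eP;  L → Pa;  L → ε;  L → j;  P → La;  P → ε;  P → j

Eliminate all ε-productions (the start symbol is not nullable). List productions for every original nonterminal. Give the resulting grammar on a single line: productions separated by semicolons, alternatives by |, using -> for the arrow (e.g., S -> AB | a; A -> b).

Nullable set: {L, P}.
S -> Pe: P nullable, giving Pe | e.
S -> eP: P nullable, giving e | eP.
Drop L -> ε.
L -> Pa: P nullable, giving Pa | a.
Drop P -> ε.
P -> La: L nullable, giving La | a.
Unchanged (no nullable symbols): S -> jj; L -> j; P -> j.

S -> e | Pe | eP | jj; L -> a | j | Pa; P -> a | j | La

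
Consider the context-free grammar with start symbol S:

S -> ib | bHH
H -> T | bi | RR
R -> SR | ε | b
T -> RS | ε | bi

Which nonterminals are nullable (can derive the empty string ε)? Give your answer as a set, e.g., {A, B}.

Directly nullable (have an ε-rule): {R, T}.
H is nullable via H -> T (every symbol on the right is already known nullable).
Not nullable: S — each has a terminal in every rule's right-hand side or depends on a non-nullable symbol.

{H, R, T}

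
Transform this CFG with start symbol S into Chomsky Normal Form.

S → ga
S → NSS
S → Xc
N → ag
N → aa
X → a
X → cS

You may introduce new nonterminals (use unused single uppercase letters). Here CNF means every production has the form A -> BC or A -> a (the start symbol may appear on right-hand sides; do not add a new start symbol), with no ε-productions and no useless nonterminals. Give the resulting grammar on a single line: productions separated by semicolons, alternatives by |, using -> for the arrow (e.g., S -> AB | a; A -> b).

S -> BA | ND | XC; A -> a; B -> g; C -> c; D -> SS; N -> AA | AB; X -> a | CS

No ε-productions.
No unit productions to eliminate.
TERM: introduce A -> a, C -> c, B -> g and substitute in every rule of length ≥2.
BIN: S -> NSS becomes S -> ND, D -> SS.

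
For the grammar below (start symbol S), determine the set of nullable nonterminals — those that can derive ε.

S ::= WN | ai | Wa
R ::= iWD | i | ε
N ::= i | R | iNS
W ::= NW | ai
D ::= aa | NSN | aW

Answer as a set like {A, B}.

Directly nullable (have an ε-rule): {R}.
N is nullable via N -> R (every symbol on the right is already known nullable).
Not nullable: D, S, W — each has a terminal in every rule's right-hand side or depends on a non-nullable symbol.

{N, R}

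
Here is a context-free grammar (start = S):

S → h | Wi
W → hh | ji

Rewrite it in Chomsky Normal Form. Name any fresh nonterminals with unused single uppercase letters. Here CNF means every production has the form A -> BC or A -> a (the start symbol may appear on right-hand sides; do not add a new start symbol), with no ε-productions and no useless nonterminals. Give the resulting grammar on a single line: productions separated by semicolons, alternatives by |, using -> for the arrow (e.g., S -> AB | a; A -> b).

S -> h | WA; A -> i; B -> h; C -> j; W -> BB | CA

No ε-productions.
No unit productions to eliminate.
TERM: introduce B -> h, A -> i, C -> j and substitute in every rule of length ≥2.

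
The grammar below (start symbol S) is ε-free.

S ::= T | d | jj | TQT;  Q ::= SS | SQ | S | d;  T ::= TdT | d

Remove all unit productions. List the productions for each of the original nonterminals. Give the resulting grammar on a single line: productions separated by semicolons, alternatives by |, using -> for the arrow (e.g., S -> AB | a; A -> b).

S -> d | jj | TQT | TdT; Q -> d | SQ | SS | jj | TQT | TdT; T -> d | TdT

Unit productions: Q->S, S->T.
Unit pairs (A ⇒* B via units): (Q,S), (Q,T), (S,T).
S: inherits non-unit rules of {S, T} → TQT | TdT | d | jj.
Q: inherits non-unit rules of {Q, S, T} → SQ | SS | TQT | TdT | d | jj.
T: inherits non-unit rules of {T} → TdT | d.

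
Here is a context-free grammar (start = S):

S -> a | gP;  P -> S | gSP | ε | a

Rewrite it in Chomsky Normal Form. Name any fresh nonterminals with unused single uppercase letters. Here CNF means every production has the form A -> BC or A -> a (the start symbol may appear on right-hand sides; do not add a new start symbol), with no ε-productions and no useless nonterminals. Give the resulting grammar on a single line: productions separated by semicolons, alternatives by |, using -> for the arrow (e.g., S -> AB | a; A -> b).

Nullable: {P}; after ε-elimination: S -> a | g | gP; P -> S | a | gS | gSP.
After unit-elimination: S -> a | g | gP; P -> a | g | gP | gS | gSP.
TERM: introduce A -> g and substitute in every rule of length ≥2.
BIN: P -> ASP becomes P -> AB, B -> SP.

S -> a | g | AP; A -> g; B -> SP; P -> a | g | AB | AP | AS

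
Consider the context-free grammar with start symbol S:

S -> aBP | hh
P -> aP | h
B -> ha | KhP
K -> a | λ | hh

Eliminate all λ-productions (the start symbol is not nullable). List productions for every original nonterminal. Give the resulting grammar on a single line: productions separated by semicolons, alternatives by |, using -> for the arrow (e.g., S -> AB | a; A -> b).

S -> hh | aBP; B -> hP | ha | KhP; K -> a | hh; P -> h | aP

Nullable set: {K}.
B -> KhP: K nullable, giving KhP | hP.
Drop K -> λ.
Unchanged (no nullable symbols): S -> aBP; S -> hh; B -> ha; K -> a; K -> hh; P -> aP; P -> h.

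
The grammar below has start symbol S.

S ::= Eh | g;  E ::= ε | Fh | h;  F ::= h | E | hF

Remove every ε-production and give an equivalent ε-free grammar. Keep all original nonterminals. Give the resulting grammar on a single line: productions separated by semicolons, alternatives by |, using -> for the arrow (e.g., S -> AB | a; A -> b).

Nullable set: {E, F}.
S -> Eh: E nullable, giving Eh | h.
Drop E -> ε.
E -> Fh: F nullable, giving Fh | h.
F -> E: E nullable, giving E.
F -> hF: F nullable, giving h | hF.
Unchanged (no nullable symbols): S -> g; E -> h; F -> h.

S -> g | h | Eh; E -> h | Fh; F -> E | h | hF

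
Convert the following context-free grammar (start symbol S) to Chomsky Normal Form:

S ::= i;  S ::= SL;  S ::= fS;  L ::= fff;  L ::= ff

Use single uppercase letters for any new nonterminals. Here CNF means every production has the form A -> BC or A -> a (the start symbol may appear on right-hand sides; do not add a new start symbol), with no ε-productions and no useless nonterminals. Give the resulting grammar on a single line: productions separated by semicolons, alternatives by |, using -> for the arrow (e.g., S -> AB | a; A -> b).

S -> i | AS | SL; A -> f; B -> AA; L -> AA | AB

No ε-productions.
No unit productions to eliminate.
TERM: introduce A -> f and substitute in every rule of length ≥2.
BIN: L -> AAA becomes L -> AB, B -> AA.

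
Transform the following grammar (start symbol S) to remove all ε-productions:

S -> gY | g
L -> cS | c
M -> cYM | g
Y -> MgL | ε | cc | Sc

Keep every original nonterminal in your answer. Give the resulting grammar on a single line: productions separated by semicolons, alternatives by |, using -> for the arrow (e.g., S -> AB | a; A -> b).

Nullable set: {Y}.
S -> gY: Y nullable, giving g | gY.
M -> cYM: Y nullable, giving cM | cYM.
Drop Y -> ε.
Unchanged (no nullable symbols): S -> g; L -> c; L -> cS; M -> g; Y -> MgL; Y -> Sc; Y -> cc.

S -> g | gY; L -> c | cS; M -> g | cM | cYM; Y -> Sc | cc | MgL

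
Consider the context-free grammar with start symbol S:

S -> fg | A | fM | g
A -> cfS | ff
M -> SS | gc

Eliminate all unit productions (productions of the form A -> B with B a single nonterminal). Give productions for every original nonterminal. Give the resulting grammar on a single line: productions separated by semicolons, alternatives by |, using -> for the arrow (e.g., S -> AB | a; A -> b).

S -> g | fM | ff | fg | cfS; A -> ff | cfS; M -> SS | gc

Unit productions: S->A.
Unit pairs (A ⇒* B via units): (S,A).
S: inherits non-unit rules of {A, S} → cfS | fM | ff | fg | g.
A: inherits non-unit rules of {A} → cfS | ff.
M: inherits non-unit rules of {M} → SS | gc.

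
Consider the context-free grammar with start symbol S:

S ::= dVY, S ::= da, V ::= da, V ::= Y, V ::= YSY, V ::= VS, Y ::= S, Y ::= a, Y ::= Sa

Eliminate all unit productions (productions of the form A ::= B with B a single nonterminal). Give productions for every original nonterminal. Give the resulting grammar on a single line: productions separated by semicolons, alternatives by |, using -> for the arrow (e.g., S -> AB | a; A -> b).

S -> da | dVY; V -> a | Sa | VS | da | YSY | dVY; Y -> a | Sa | da | dVY

Unit productions: V->Y, Y->S.
Unit pairs (A ⇒* B via units): (V,S), (V,Y), (Y,S).
S: inherits non-unit rules of {S} → dVY | da.
V: inherits non-unit rules of {S, V, Y} → Sa | VS | YSY | a | dVY | da.
Y: inherits non-unit rules of {S, Y} → Sa | a | dVY | da.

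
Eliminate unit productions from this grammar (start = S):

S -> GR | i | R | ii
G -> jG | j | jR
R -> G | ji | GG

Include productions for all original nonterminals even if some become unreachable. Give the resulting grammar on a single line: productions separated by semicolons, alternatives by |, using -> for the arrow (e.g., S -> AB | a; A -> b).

S -> i | j | GG | GR | ii | jG | jR | ji; G -> j | jG | jR; R -> j | GG | jG | jR | ji

Unit productions: R->G, S->R.
Unit pairs (A ⇒* B via units): (R,G), (S,G), (S,R).
S: inherits non-unit rules of {G, R, S} → GG | GR | i | ii | j | jG | jR | ji.
G: inherits non-unit rules of {G} → j | jG | jR.
R: inherits non-unit rules of {G, R} → GG | j | jG | jR | ji.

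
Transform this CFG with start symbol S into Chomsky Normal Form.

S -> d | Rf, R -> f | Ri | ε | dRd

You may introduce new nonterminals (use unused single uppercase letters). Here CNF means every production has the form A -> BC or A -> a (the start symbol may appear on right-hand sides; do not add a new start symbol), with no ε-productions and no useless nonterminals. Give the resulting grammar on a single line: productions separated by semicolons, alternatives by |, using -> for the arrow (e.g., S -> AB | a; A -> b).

S -> d | f | RC; A -> i; B -> d; C -> f; D -> RB; R -> f | i | BB | BD | RA

Nullable: {R}; after ε-elimination: S -> d | f | Rf; R -> f | i | Ri | dd | dRd.
No unit productions to eliminate.
TERM: introduce B -> d, C -> f, A -> i and substitute in every rule of length ≥2.
BIN: R -> BRB becomes R -> BD, D -> RB.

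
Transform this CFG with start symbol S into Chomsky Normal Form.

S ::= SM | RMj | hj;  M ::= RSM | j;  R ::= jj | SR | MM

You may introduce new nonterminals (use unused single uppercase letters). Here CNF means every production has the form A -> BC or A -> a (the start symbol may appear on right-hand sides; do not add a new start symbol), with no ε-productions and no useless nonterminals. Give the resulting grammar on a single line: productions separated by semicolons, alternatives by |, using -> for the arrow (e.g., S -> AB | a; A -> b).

S -> BA | RD | SM; A -> j; B -> h; C -> SM; D -> MA; M -> j | RC; R -> AA | MM | SR

No ε-productions.
No unit productions to eliminate.
TERM: introduce B -> h, A -> j and substitute in every rule of length ≥2.
BIN: M -> RSM becomes M -> RC, C -> SM; S -> RMA becomes S -> RD, D -> MA.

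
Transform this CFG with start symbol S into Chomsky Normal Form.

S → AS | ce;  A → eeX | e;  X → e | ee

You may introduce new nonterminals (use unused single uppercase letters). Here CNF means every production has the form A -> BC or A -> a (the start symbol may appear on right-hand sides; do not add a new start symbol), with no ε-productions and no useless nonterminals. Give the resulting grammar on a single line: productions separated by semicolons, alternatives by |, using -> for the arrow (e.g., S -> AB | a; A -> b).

No ε-productions.
No unit productions to eliminate.
TERM: introduce C -> c, B -> e and substitute in every rule of length ≥2.
BIN: A -> BBX becomes A -> BD, D -> BX.

S -> AS | CB; A -> e | BD; B -> e; C -> c; D -> BX; X -> e | BB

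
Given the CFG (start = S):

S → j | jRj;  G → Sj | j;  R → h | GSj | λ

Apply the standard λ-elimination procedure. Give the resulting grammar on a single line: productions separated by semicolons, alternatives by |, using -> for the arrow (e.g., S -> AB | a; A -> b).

Nullable set: {R}.
S -> jRj: R nullable, giving jRj | jj.
Drop R -> λ.
Unchanged (no nullable symbols): S -> j; G -> Sj; G -> j; R -> GSj; R -> h.

S -> j | jj | jRj; G -> j | Sj; R -> h | GSj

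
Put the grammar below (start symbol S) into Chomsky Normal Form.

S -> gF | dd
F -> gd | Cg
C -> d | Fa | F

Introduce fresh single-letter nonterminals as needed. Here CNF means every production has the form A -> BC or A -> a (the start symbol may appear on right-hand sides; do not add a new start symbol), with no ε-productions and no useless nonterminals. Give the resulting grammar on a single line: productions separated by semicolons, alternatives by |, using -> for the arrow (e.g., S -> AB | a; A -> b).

S -> AF | DD; A -> g; B -> a; C -> d | AD | CA | FB; D -> d; F -> AD | CA

No ε-productions.
After unit-elimination: S -> dd | gF; C -> d | Cg | Fa | gd; F -> Cg | gd.
TERM: introduce B -> a, D -> d, A -> g and substitute in every rule of length ≥2.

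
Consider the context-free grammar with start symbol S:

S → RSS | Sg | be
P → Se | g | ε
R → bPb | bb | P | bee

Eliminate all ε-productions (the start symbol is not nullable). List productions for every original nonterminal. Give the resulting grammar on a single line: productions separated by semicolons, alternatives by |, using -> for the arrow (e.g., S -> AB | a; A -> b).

Nullable set: {P, R}.
S -> RSS: R nullable, giving RSS | SS.
Drop P -> ε.
R -> P: P nullable, giving P.
R -> bPb: P nullable, giving bPb | bb.
Unchanged (no nullable symbols): S -> Sg; S -> be; P -> Se; P -> g; R -> bb; R -> bee.

S -> SS | Sg | be | RSS; P -> g | Se; R -> P | bb | bPb | bee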